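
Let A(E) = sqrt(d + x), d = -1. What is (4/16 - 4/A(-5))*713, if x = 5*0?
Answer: 713/4 + 2852*I ≈ 178.25 + 2852.0*I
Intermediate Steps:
x = 0
A(E) = I (A(E) = sqrt(-1 + 0) = sqrt(-1) = I)
(4/16 - 4/A(-5))*713 = (4/16 - 4*(-I))*713 = (4*(1/16) - (-4)*I)*713 = (1/4 + 4*I)*713 = 713/4 + 2852*I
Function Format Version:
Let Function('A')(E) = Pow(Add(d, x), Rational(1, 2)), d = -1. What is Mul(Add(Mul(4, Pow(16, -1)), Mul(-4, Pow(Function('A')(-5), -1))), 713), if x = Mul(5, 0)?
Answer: Add(Rational(713, 4), Mul(2852, I)) ≈ Add(178.25, Mul(2852.0, I))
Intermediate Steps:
x = 0
Function('A')(E) = I (Function('A')(E) = Pow(Add(-1, 0), Rational(1, 2)) = Pow(-1, Rational(1, 2)) = I)
Mul(Add(Mul(4, Pow(16, -1)), Mul(-4, Pow(Function('A')(-5), -1))), 713) = Mul(Add(Mul(4, Pow(16, -1)), Mul(-4, Pow(I, -1))), 713) = Mul(Add(Mul(4, Rational(1, 16)), Mul(-4, Mul(-1, I))), 713) = Mul(Add(Rational(1, 4), Mul(4, I)), 713) = Add(Rational(713, 4), Mul(2852, I))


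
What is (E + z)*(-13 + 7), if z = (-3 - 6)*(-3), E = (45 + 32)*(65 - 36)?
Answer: -13560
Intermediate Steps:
E = 2233 (E = 77*29 = 2233)
z = 27 (z = -9*(-3) = 27)
(E + z)*(-13 + 7) = (2233 + 27)*(-13 + 7) = 2260*(-6) = -13560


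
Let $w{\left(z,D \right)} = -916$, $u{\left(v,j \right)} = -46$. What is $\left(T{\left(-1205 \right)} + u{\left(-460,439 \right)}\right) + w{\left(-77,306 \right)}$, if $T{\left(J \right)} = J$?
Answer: $-2167$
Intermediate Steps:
$\left(T{\left(-1205 \right)} + u{\left(-460,439 \right)}\right) + w{\left(-77,306 \right)} = \left(-1205 - 46\right) - 916 = -1251 - 916 = -2167$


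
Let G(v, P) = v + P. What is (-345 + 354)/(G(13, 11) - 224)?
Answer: -9/200 ≈ -0.045000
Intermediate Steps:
G(v, P) = P + v
(-345 + 354)/(G(13, 11) - 224) = (-345 + 354)/((11 + 13) - 224) = 9/(24 - 224) = 9/(-200) = 9*(-1/200) = -9/200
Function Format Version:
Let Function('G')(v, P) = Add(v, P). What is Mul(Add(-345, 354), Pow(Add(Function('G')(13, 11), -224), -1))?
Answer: Rational(-9, 200) ≈ -0.045000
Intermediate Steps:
Function('G')(v, P) = Add(P, v)
Mul(Add(-345, 354), Pow(Add(Function('G')(13, 11), -224), -1)) = Mul(Add(-345, 354), Pow(Add(Add(11, 13), -224), -1)) = Mul(9, Pow(Add(24, -224), -1)) = Mul(9, Pow(-200, -1)) = Mul(9, Rational(-1, 200)) = Rational(-9, 200)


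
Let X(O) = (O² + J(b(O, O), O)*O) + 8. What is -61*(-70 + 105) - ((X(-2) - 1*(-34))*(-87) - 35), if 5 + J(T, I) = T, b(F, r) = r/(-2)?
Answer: 2598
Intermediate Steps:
b(F, r) = -r/2 (b(F, r) = r*(-½) = -r/2)
J(T, I) = -5 + T
X(O) = 8 + O² + O*(-5 - O/2) (X(O) = (O² + (-5 - O/2)*O) + 8 = (O² + O*(-5 - O/2)) + 8 = 8 + O² + O*(-5 - O/2))
-61*(-70 + 105) - ((X(-2) - 1*(-34))*(-87) - 35) = -61*(-70 + 105) - (((8 + (½)*(-2)² - 5*(-2)) - 1*(-34))*(-87) - 35) = -61*35 - (((8 + (½)*4 + 10) + 34)*(-87) - 35) = -2135 - (((8 + 2 + 10) + 34)*(-87) - 35) = -2135 - ((20 + 34)*(-87) - 35) = -2135 - (54*(-87) - 35) = -2135 - (-4698 - 35) = -2135 - 1*(-4733) = -2135 + 4733 = 2598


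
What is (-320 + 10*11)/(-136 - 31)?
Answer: 210/167 ≈ 1.2575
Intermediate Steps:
(-320 + 10*11)/(-136 - 31) = (-320 + 110)/(-167) = -210*(-1/167) = 210/167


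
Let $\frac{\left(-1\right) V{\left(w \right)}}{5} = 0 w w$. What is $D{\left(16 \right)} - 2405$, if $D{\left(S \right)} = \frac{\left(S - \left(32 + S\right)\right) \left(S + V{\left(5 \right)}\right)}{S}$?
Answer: $-2437$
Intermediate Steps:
$V{\left(w \right)} = 0$ ($V{\left(w \right)} = - 5 \cdot 0 w w = - 5 \cdot 0 w = \left(-5\right) 0 = 0$)
$D{\left(S \right)} = -32$ ($D{\left(S \right)} = \frac{\left(S - \left(32 + S\right)\right) \left(S + 0\right)}{S} = \frac{\left(-32\right) S}{S} = -32$)
$D{\left(16 \right)} - 2405 = -32 - 2405 = -2437$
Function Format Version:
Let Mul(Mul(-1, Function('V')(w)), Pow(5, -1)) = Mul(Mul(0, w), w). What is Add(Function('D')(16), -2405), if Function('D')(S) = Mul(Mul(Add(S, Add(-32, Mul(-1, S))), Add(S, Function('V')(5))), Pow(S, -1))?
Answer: -2437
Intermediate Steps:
Function('V')(w) = 0 (Function('V')(w) = Mul(-5, Mul(Mul(0, w), w)) = Mul(-5, Mul(0, w)) = Mul(-5, 0) = 0)
Function('D')(S) = -32 (Function('D')(S) = Mul(Mul(Add(S, Add(-32, Mul(-1, S))), Add(S, 0)), Pow(S, -1)) = Mul(Mul(-32, S), Pow(S, -1)) = -32)
Add(Function('D')(16), -2405) = Add(-32, -2405) = -2437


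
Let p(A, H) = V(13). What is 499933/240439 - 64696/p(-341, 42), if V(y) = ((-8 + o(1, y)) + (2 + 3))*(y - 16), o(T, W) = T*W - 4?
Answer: 7782220169/2163951 ≈ 3596.3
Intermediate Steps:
o(T, W) = -4 + T*W
V(y) = (-16 + y)*(-7 + y) (V(y) = ((-8 + (-4 + 1*y)) + (2 + 3))*(y - 16) = ((-8 + (-4 + y)) + 5)*(-16 + y) = ((-12 + y) + 5)*(-16 + y) = (-7 + y)*(-16 + y) = (-16 + y)*(-7 + y))
p(A, H) = -18 (p(A, H) = 112 + 13² - 23*13 = 112 + 169 - 299 = -18)
499933/240439 - 64696/p(-341, 42) = 499933/240439 - 64696/(-18) = 499933*(1/240439) - 64696*(-1/18) = 499933/240439 + 32348/9 = 7782220169/2163951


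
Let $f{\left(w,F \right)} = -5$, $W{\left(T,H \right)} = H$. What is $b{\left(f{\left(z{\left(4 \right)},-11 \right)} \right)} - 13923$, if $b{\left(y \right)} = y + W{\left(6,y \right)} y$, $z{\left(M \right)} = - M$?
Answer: $-13903$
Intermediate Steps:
$b{\left(y \right)} = y + y^{2}$ ($b{\left(y \right)} = y + y y = y + y^{2}$)
$b{\left(f{\left(z{\left(4 \right)},-11 \right)} \right)} - 13923 = - 5 \left(1 - 5\right) - 13923 = \left(-5\right) \left(-4\right) - 13923 = 20 - 13923 = -13903$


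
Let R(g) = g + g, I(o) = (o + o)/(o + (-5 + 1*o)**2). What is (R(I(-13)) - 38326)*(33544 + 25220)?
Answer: -700433854632/311 ≈ -2.2522e+9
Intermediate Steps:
I(o) = 2*o/(o + (-5 + o)**2) (I(o) = (2*o)/(o + (-5 + o)**2) = 2*o/(o + (-5 + o)**2))
R(g) = 2*g
(R(I(-13)) - 38326)*(33544 + 25220) = (2*(2*(-13)/(-13 + (-5 - 13)**2)) - 38326)*(33544 + 25220) = (2*(2*(-13)/(-13 + (-18)**2)) - 38326)*58764 = (2*(2*(-13)/(-13 + 324)) - 38326)*58764 = (2*(2*(-13)/311) - 38326)*58764 = (2*(2*(-13)*(1/311)) - 38326)*58764 = (2*(-26/311) - 38326)*58764 = (-52/311 - 38326)*58764 = -11919438/311*58764 = -700433854632/311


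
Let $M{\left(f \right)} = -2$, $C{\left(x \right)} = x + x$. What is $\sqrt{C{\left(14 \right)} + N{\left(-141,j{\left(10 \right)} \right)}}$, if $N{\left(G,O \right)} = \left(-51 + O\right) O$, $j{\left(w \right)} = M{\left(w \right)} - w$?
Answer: $28$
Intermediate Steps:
$C{\left(x \right)} = 2 x$
$j{\left(w \right)} = -2 - w$
$N{\left(G,O \right)} = O \left(-51 + O\right)$
$\sqrt{C{\left(14 \right)} + N{\left(-141,j{\left(10 \right)} \right)}} = \sqrt{2 \cdot 14 + \left(-2 - 10\right) \left(-51 - 12\right)} = \sqrt{28 + \left(-2 - 10\right) \left(-51 - 12\right)} = \sqrt{28 - 12 \left(-51 - 12\right)} = \sqrt{28 - -756} = \sqrt{28 + 756} = \sqrt{784} = 28$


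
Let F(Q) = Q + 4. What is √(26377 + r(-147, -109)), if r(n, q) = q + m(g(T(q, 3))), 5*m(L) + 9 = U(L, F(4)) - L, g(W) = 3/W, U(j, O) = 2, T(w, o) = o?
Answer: 2*√164165/5 ≈ 162.07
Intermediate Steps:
F(Q) = 4 + Q
m(L) = -7/5 - L/5 (m(L) = -9/5 + (2 - L)/5 = -9/5 + (⅖ - L/5) = -7/5 - L/5)
r(n, q) = -8/5 + q (r(n, q) = q + (-7/5 - 3/(5*3)) = q + (-7/5 - ⅕*1) = q + (-7/5 - ⅕) = q - 8/5 = -8/5 + q)
√(26377 + r(-147, -109)) = √(26377 + (-8/5 - 109)) = √(26377 - 553/5) = √(131332/5) = 2*√164165/5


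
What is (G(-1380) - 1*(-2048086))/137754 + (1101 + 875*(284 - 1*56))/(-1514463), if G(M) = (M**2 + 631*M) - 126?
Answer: 773217550231/34770556017 ≈ 22.238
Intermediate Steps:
G(M) = -126 + M**2 + 631*M
(G(-1380) - 1*(-2048086))/137754 + (1101 + 875*(284 - 1*56))/(-1514463) = ((-126 + (-1380)**2 + 631*(-1380)) - 1*(-2048086))/137754 + (1101 + 875*(284 - 1*56))/(-1514463) = ((-126 + 1904400 - 870780) + 2048086)*(1/137754) + (1101 + 875*(284 - 56))*(-1/1514463) = (1033494 + 2048086)*(1/137754) + (1101 + 875*228)*(-1/1514463) = 3081580*(1/137754) + (1101 + 199500)*(-1/1514463) = 1540790/68877 + 200601*(-1/1514463) = 1540790/68877 - 66867/504821 = 773217550231/34770556017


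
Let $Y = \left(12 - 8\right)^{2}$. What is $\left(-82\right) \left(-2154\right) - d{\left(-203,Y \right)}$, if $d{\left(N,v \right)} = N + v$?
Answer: $176815$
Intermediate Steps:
$Y = 16$ ($Y = 4^{2} = 16$)
$\left(-82\right) \left(-2154\right) - d{\left(-203,Y \right)} = \left(-82\right) \left(-2154\right) - \left(-203 + 16\right) = 176628 - -187 = 176628 + 187 = 176815$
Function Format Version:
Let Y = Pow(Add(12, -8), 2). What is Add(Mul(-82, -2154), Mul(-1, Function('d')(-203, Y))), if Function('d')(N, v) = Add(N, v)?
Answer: 176815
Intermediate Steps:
Y = 16 (Y = Pow(4, 2) = 16)
Add(Mul(-82, -2154), Mul(-1, Function('d')(-203, Y))) = Add(Mul(-82, -2154), Mul(-1, Add(-203, 16))) = Add(176628, Mul(-1, -187)) = Add(176628, 187) = 176815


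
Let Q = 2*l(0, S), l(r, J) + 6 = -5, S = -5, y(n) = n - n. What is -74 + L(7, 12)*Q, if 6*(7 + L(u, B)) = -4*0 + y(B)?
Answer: 80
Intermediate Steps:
y(n) = 0
L(u, B) = -7 (L(u, B) = -7 + (-4*0 + 0)/6 = -7 + (0 + 0)/6 = -7 + (⅙)*0 = -7 + 0 = -7)
l(r, J) = -11 (l(r, J) = -6 - 5 = -11)
Q = -22 (Q = 2*(-11) = -22)
-74 + L(7, 12)*Q = -74 - 7*(-22) = -74 + 154 = 80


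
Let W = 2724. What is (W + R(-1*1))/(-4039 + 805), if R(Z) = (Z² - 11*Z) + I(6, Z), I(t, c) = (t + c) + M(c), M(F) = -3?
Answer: -1369/1617 ≈ -0.84663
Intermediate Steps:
I(t, c) = -3 + c + t (I(t, c) = (t + c) - 3 = (c + t) - 3 = -3 + c + t)
R(Z) = 3 + Z² - 10*Z (R(Z) = (Z² - 11*Z) + (-3 + Z + 6) = (Z² - 11*Z) + (3 + Z) = 3 + Z² - 10*Z)
(W + R(-1*1))/(-4039 + 805) = (2724 + (3 + (-1*1)² - (-10)))/(-4039 + 805) = (2724 + (3 + (-1)² - 10*(-1)))/(-3234) = (2724 + (3 + 1 + 10))*(-1/3234) = (2724 + 14)*(-1/3234) = 2738*(-1/3234) = -1369/1617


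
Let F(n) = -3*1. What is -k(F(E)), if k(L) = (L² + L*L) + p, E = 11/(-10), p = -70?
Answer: 52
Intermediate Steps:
E = -11/10 (E = 11*(-⅒) = -11/10 ≈ -1.1000)
F(n) = -3
k(L) = -70 + 2*L² (k(L) = (L² + L*L) - 70 = (L² + L²) - 70 = 2*L² - 70 = -70 + 2*L²)
-k(F(E)) = -(-70 + 2*(-3)²) = -(-70 + 2*9) = -(-70 + 18) = -1*(-52) = 52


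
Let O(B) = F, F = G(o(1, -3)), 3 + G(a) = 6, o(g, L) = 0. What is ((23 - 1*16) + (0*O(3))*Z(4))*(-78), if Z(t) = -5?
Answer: -546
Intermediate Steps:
G(a) = 3 (G(a) = -3 + 6 = 3)
F = 3
O(B) = 3
((23 - 1*16) + (0*O(3))*Z(4))*(-78) = ((23 - 1*16) + (0*3)*(-5))*(-78) = ((23 - 16) + 0*(-5))*(-78) = (7 + 0)*(-78) = 7*(-78) = -546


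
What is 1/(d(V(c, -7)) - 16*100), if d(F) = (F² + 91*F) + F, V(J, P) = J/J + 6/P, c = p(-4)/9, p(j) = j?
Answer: -49/77755 ≈ -0.00063019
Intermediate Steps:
c = -4/9 ≈ -0.44444
V(J, P) = 1 + 6/P
d(F) = F² + 92*F
1/(d(V(c, -7)) - 16*100) = 1/(((6 - 7)/(-7))*(92 + (6 - 7)/(-7)) - 16*100) = 1/((-⅐*(-1))*(92 - ⅐*(-1)) - 1600) = 1/((92 + ⅐)/7 - 1600) = 1/((⅐)*(645/7) - 1600) = 1/(645/49 - 1600) = 1/(-77755/49) = -49/77755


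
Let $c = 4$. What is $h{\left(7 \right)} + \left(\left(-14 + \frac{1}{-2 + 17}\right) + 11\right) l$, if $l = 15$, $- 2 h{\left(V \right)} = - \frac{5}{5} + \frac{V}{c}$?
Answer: $- \frac{355}{8} \approx -44.375$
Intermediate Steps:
$h{\left(V \right)} = \frac{1}{2} - \frac{V}{8}$ ($h{\left(V \right)} = - \frac{- \frac{5}{5} + \frac{V}{4}}{2} = - \frac{\left(-5\right) \frac{1}{5} + V \frac{1}{4}}{2} = - \frac{-1 + \frac{V}{4}}{2} = \frac{1}{2} - \frac{V}{8}$)
$h{\left(7 \right)} + \left(\left(-14 + \frac{1}{-2 + 17}\right) + 11\right) l = \left(\frac{1}{2} - \frac{7}{8}\right) + \left(\left(-14 + \frac{1}{-2 + 17}\right) + 11\right) 15 = \left(\frac{1}{2} - \frac{7}{8}\right) + \left(\left(-14 + \frac{1}{15}\right) + 11\right) 15 = - \frac{3}{8} + \left(\left(-14 + \frac{1}{15}\right) + 11\right) 15 = - \frac{3}{8} + \left(- \frac{209}{15} + 11\right) 15 = - \frac{3}{8} - 44 = - \frac{355}{8}$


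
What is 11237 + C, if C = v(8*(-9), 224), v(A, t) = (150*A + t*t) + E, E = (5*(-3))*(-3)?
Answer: 50658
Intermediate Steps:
E = 45 (E = -15*(-3) = 45)
v(A, t) = 45 + t**2 + 150*A (v(A, t) = (150*A + t*t) + 45 = (150*A + t**2) + 45 = (t**2 + 150*A) + 45 = 45 + t**2 + 150*A)
C = 39421 (C = 45 + 224**2 + 150*(8*(-9)) = 45 + 50176 + 150*(-72) = 45 + 50176 - 10800 = 39421)
11237 + C = 11237 + 39421 = 50658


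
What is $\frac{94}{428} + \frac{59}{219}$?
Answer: $\frac{22919}{46866} \approx 0.48903$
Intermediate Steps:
$\frac{94}{428} + \frac{59}{219} = 94 \cdot \frac{1}{428} + 59 \cdot \frac{1}{219} = \frac{47}{214} + \frac{59}{219} = \frac{22919}{46866}$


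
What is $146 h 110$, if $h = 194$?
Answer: $3115640$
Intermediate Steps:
$146 h 110 = 146 \cdot 194 \cdot 110 = 28324 \cdot 110 = 3115640$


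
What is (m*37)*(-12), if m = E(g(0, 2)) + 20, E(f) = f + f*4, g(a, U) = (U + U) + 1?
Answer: -19980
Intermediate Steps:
g(a, U) = 1 + 2*U (g(a, U) = 2*U + 1 = 1 + 2*U)
E(f) = 5*f (E(f) = f + 4*f = 5*f)
m = 45 (m = 5*(1 + 2*2) + 20 = 5*(1 + 4) + 20 = 5*5 + 20 = 25 + 20 = 45)
(m*37)*(-12) = (45*37)*(-12) = 1665*(-12) = -19980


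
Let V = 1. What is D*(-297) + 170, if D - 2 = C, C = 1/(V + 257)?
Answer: -36563/86 ≈ -425.15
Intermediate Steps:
C = 1/258 (C = 1/(1 + 257) = 1/258 ≈ 0.0038760)
D = 517/258 (D = 2 + 1/258 = 517/258 ≈ 2.0039)
D*(-297) + 170 = (517/258)*(-297) + 170 = -51183/86 + 170 = -36563/86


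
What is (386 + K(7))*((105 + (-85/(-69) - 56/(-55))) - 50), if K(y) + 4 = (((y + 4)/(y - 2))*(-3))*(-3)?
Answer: 436483376/18975 ≈ 23003.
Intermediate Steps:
K(y) = -4 + 9*(4 + y)/(-2 + y) (K(y) = -4 + (((y + 4)/(y - 2))*(-3))*(-3) = -4 + (((4 + y)/(-2 + y))*(-3))*(-3) = -4 - 3*(4 + y)/(-2 + y)*(-3) = -4 + 9*(4 + y)/(-2 + y))
(386 + K(7))*((105 + (-85/(-69) - 56/(-55))) - 50) = (386 + (44 + 5*7)/(-2 + 7))*((105 + (-85/(-69) - 56/(-55))) - 50) = (386 + (44 + 35)/5)*((105 + (-85*(-1/69) - 56*(-1/55))) - 50) = (386 + (1/5)*79)*((105 + (85/69 + 56/55)) - 50) = (386 + 79/5)*((105 + 8539/3795) - 50) = 2009*(407014/3795 - 50)/5 = (2009/5)*(217264/3795) = 436483376/18975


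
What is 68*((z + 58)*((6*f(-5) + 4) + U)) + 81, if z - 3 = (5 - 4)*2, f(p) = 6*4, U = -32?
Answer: 497025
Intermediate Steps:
f(p) = 24
z = 5 (z = 3 + (5 - 4)*2 = 3 + 1*2 = 3 + 2 = 5)
68*((z + 58)*((6*f(-5) + 4) + U)) + 81 = 68*((5 + 58)*((6*24 + 4) - 32)) + 81 = 68*(63*((144 + 4) - 32)) + 81 = 68*(63*(148 - 32)) + 81 = 68*(63*116) + 81 = 68*7308 + 81 = 496944 + 81 = 497025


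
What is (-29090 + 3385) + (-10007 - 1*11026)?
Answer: -46738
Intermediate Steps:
(-29090 + 3385) + (-10007 - 1*11026) = -25705 + (-10007 - 11026) = -25705 - 21033 = -46738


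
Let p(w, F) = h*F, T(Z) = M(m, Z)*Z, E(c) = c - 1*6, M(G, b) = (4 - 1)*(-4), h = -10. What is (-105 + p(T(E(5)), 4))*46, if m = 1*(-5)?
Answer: -6670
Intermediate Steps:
m = -5
M(G, b) = -12 (M(G, b) = 3*(-4) = -12)
E(c) = -6 + c (E(c) = c - 6 = -6 + c)
T(Z) = -12*Z
p(w, F) = -10*F
(-105 + p(T(E(5)), 4))*46 = (-105 - 10*4)*46 = (-105 - 40)*46 = -145*46 = -6670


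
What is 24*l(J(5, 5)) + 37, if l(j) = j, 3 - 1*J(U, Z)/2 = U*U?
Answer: -1019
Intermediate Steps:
J(U, Z) = 6 - 2*U**2 (J(U, Z) = 6 - 2*U*U = 6 - 2*U**2)
24*l(J(5, 5)) + 37 = 24*(6 - 2*5**2) + 37 = 24*(6 - 2*25) + 37 = 24*(6 - 50) + 37 = 24*(-44) + 37 = -1056 + 37 = -1019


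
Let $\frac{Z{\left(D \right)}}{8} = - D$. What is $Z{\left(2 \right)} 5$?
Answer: $-80$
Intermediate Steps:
$Z{\left(D \right)} = - 8 D$ ($Z{\left(D \right)} = 8 \left(- D\right) = - 8 D$)
$Z{\left(2 \right)} 5 = \left(-8\right) 2 \cdot 5 = \left(-16\right) 5 = -80$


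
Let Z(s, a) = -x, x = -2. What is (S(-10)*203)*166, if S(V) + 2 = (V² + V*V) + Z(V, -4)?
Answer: 6739600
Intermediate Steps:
Z(s, a) = 2 (Z(s, a) = -1*(-2) = 2)
S(V) = 2*V² (S(V) = -2 + ((V² + V*V) + 2) = -2 + ((V² + V²) + 2) = -2 + (2*V² + 2) = -2 + (2 + 2*V²) = 2*V²)
(S(-10)*203)*166 = ((2*(-10)²)*203)*166 = ((2*100)*203)*166 = (200*203)*166 = 40600*166 = 6739600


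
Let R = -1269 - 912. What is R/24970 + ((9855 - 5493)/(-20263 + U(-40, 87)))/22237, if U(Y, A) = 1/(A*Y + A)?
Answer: -166739159439447/1908764517306020 ≈ -0.087355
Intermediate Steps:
U(Y, A) = 1/(A + A*Y)
R = -2181
R/24970 + ((9855 - 5493)/(-20263 + U(-40, 87)))/22237 = -2181/24970 + ((9855 - 5493)/(-20263 + 1/(87*(1 - 40))))/22237 = -2181*1/24970 + (4362/(-20263 + (1/87)/(-39)))*(1/22237) = -2181/24970 + (4362/(-20263 + (1/87)*(-1/39)))*(1/22237) = -2181/24970 + (4362/(-20263 - 1/3393))*(1/22237) = -2181/24970 + (4362/(-68752360/3393))*(1/22237) = -2181/24970 + (4362*(-3393/68752360))*(1/22237) = -2181/24970 - 7400133/34376180*1/22237 = -2181/24970 - 7400133/764423114660 = -166739159439447/1908764517306020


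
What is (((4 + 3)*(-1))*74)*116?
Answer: -60088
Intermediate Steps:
(((4 + 3)*(-1))*74)*116 = ((7*(-1))*74)*116 = -7*74*116 = -518*116 = -60088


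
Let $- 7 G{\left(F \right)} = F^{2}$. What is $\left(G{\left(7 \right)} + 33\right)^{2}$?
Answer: $676$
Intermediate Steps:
$G{\left(F \right)} = - \frac{F^{2}}{7}$
$\left(G{\left(7 \right)} + 33\right)^{2} = \left(- \frac{7^{2}}{7} + 33\right)^{2} = \left(\left(- \frac{1}{7}\right) 49 + 33\right)^{2} = \left(-7 + 33\right)^{2} = 26^{2} = 676$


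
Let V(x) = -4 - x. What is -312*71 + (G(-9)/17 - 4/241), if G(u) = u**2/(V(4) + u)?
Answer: -1542885325/69649 ≈ -22152.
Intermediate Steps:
G(u) = u**2/(-8 + u) (G(u) = u**2/((-4 - 1*4) + u) = u**2/((-4 - 4) + u) = u**2/(-8 + u))
-312*71 + (G(-9)/17 - 4/241) = -312*71 + (((-9)**2/(-8 - 9))/17 - 4/241) = -22152 + ((81/(-17))*(1/17) - 4*1/241) = -22152 + ((81*(-1/17))*(1/17) - 4/241) = -22152 + (-81/17*1/17 - 4/241) = -22152 + (-81/289 - 4/241) = -22152 - 20677/69649 = -1542885325/69649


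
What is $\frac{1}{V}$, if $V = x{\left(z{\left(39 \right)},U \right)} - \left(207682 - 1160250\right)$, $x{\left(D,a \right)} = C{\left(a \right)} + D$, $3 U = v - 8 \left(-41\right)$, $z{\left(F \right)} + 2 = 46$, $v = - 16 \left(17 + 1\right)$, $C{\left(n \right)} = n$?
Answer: $\frac{3}{2857876} \approx 1.0497 \cdot 10^{-6}$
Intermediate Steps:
$v = -288$ ($v = \left(-16\right) 18 = -288$)
$z{\left(F \right)} = 44$ ($z{\left(F \right)} = -2 + 46 = 44$)
$U = \frac{40}{3}$ ($U = \frac{-288 - 8 \left(-41\right)}{3} = \frac{-288 - -328}{3} = \frac{-288 + 328}{3} = \frac{1}{3} \cdot 40 = \frac{40}{3} \approx 13.333$)
$x{\left(D,a \right)} = D + a$ ($x{\left(D,a \right)} = a + D = D + a$)
$V = \frac{2857876}{3}$ ($V = \left(44 + \frac{40}{3}\right) - \left(207682 - 1160250\right) = \frac{172}{3} - -952568 = \frac{172}{3} + 952568 = \frac{2857876}{3} \approx 9.5263 \cdot 10^{5}$)
$\frac{1}{V} = \frac{1}{\frac{2857876}{3}} = \frac{3}{2857876}$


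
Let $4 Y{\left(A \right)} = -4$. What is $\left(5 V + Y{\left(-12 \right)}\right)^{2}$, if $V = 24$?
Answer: $14161$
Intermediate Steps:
$Y{\left(A \right)} = -1$ ($Y{\left(A \right)} = \frac{1}{4} \left(-4\right) = -1$)
$\left(5 V + Y{\left(-12 \right)}\right)^{2} = \left(5 \cdot 24 - 1\right)^{2} = \left(120 - 1\right)^{2} = 119^{2} = 14161$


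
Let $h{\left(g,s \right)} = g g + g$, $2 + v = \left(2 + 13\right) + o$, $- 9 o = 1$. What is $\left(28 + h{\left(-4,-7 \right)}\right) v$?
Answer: $\frac{4640}{9} \approx 515.56$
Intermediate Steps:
$o = - \frac{1}{9}$ ($o = \left(- \frac{1}{9}\right) 1 = - \frac{1}{9} \approx -0.11111$)
$v = \frac{116}{9}$ ($v = -2 + \left(\left(2 + 13\right) - \frac{1}{9}\right) = -2 + \left(15 - \frac{1}{9}\right) = -2 + \frac{134}{9} = \frac{116}{9} \approx 12.889$)
$h{\left(g,s \right)} = g + g^{2}$ ($h{\left(g,s \right)} = g^{2} + g = g + g^{2}$)
$\left(28 + h{\left(-4,-7 \right)}\right) v = \left(28 - 4 \left(1 - 4\right)\right) \frac{116}{9} = \left(28 - -12\right) \frac{116}{9} = \left(28 + 12\right) \frac{116}{9} = 40 \cdot \frac{116}{9} = \frac{4640}{9}$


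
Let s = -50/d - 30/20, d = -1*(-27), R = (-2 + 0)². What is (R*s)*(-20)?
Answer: 7240/27 ≈ 268.15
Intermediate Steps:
R = 4 (R = (-2)² = 4)
d = 27
s = -181/54 (s = -50/27 - 30/20 = -50*1/27 - 30*1/20 = -50/27 - 3/2 = -181/54 ≈ -3.3519)
(R*s)*(-20) = (4*(-181/54))*(-20) = -362/27*(-20) = 7240/27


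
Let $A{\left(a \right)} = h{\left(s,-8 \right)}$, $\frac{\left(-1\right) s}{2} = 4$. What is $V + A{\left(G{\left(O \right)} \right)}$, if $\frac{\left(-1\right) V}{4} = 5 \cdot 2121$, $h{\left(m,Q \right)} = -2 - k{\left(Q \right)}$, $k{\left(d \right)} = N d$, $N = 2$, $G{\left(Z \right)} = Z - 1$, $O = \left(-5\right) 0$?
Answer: $-42406$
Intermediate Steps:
$O = 0$
$G{\left(Z \right)} = -1 + Z$
$s = -8$ ($s = \left(-2\right) 4 = -8$)
$k{\left(d \right)} = 2 d$
$h{\left(m,Q \right)} = -2 - 2 Q$
$A{\left(a \right)} = 14$ ($A{\left(a \right)} = -2 - -16 = -2 + 16 = 14$)
$V = -42420$ ($V = - 4 \cdot 5 \cdot 2121 = \left(-4\right) 10605 = -42420$)
$V + A{\left(G{\left(O \right)} \right)} = -42420 + 14 = -42406$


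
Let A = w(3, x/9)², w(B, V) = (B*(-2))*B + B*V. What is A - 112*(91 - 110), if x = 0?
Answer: 2452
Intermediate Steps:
w(B, V) = -2*B² + B*V (w(B, V) = (-2*B)*B + B*V = -2*B² + B*V)
A = 324 (A = (3*(0/9 - 2*3))² = (3*(0*(⅑) - 6))² = (3*(0 - 6))² = (3*(-6))² = (-18)² = 324)
A - 112*(91 - 110) = 324 - 112*(91 - 110) = 324 - 112*(-19) = 324 - 1*(-2128) = 324 + 2128 = 2452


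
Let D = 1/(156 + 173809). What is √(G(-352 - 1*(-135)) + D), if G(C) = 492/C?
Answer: I*√3231078417428015/37750405 ≈ 1.5057*I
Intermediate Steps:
D = 1/173965 ≈ 5.7483e-6
√(G(-352 - 1*(-135)) + D) = √(492/(-352 - 1*(-135)) + 1/173965) = √(492/(-352 + 135) + 1/173965) = √(492/(-217) + 1/173965) = √(492*(-1/217) + 1/173965) = √(-492/217 + 1/173965) = √(-85590563/37750405) = I*√3231078417428015/37750405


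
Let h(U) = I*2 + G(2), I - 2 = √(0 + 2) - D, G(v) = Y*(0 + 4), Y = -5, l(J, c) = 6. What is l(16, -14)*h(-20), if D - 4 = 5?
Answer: -204 + 12*√2 ≈ -187.03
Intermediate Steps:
D = 9 (D = 4 + 5 = 9)
G(v) = -20 (G(v) = -5*(0 + 4) = -5*4 = -20)
I = -7 + √2 (I = 2 + (√(0 + 2) - 1*9) = 2 + (√2 - 9) = 2 + (-9 + √2) = -7 + √2 ≈ -5.5858)
h(U) = -34 + 2*√2 (h(U) = (-7 + √2)*2 - 20 = (-14 + 2*√2) - 20 = -34 + 2*√2)
l(16, -14)*h(-20) = 6*(-34 + 2*√2) = -204 + 12*√2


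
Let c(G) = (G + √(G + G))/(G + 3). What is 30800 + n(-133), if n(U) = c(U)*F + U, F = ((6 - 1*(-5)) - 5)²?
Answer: 1995749/65 - 18*I*√266/65 ≈ 30704.0 - 4.5165*I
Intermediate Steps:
F = 36 (F = ((6 + 5) - 5)² = (11 - 5)² = 6² = 36)
c(G) = (G + √2*√G)/(3 + G) (c(G) = (G + √(2*G))/(3 + G) = (G + √2*√G)/(3 + G))
n(U) = U + 36*(U + √2*√U)/(3 + U) (n(U) = ((U + √2*√U)/(3 + U))*36 + U = 36*(U + √2*√U)/(3 + U) + U = U + 36*(U + √2*√U)/(3 + U))
30800 + n(-133) = 30800 + ((-133)² + 39*(-133) + 36*√2*√(-133))/(3 - 133) = 30800 + (17689 - 5187 + 36*√2*(I*√133))/(-130) = 30800 - (17689 - 5187 + 36*I*√266)/130 = 30800 - (12502 + 36*I*√266)/130 = 30800 + (-6251/65 - 18*I*√266/65) = 1995749/65 - 18*I*√266/65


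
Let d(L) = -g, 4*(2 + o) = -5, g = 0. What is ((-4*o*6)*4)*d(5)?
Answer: 0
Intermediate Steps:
o = -13/4 (o = -2 + (¼)*(-5) = -2 - 5/4 = -13/4 ≈ -3.2500)
d(L) = 0 (d(L) = -1*0 = 0)
((-4*o*6)*4)*d(5) = ((-4*(-13/4)*6)*4)*0 = ((13*6)*4)*0 = (78*4)*0 = 312*0 = 0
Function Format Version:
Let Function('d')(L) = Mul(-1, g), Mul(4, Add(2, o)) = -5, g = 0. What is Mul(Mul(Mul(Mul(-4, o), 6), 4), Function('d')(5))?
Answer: 0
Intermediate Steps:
o = Rational(-13, 4) (o = Add(-2, Mul(Rational(1, 4), -5)) = Add(-2, Rational(-5, 4)) = Rational(-13, 4) ≈ -3.2500)
Function('d')(L) = 0 (Function('d')(L) = Mul(-1, 0) = 0)
Mul(Mul(Mul(Mul(-4, o), 6), 4), Function('d')(5)) = Mul(Mul(Mul(Mul(-4, Rational(-13, 4)), 6), 4), 0) = Mul(Mul(Mul(13, 6), 4), 0) = Mul(Mul(78, 4), 0) = Mul(312, 0) = 0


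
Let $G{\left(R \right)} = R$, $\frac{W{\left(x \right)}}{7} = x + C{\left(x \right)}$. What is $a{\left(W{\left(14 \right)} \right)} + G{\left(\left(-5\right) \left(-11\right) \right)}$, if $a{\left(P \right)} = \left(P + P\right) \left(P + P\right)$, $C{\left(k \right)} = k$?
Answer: $153719$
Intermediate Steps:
$W{\left(x \right)} = 14 x$ ($W{\left(x \right)} = 7 \left(x + x\right) = 7 \cdot 2 x = 14 x$)
$a{\left(P \right)} = 4 P^{2}$ ($a{\left(P \right)} = 2 P 2 P = 4 P^{2}$)
$a{\left(W{\left(14 \right)} \right)} + G{\left(\left(-5\right) \left(-11\right) \right)} = 4 \left(14 \cdot 14\right)^{2} - -55 = 4 \cdot 196^{2} + 55 = 4 \cdot 38416 + 55 = 153664 + 55 = 153719$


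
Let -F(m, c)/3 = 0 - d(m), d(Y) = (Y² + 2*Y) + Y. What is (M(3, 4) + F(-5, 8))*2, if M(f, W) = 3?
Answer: 66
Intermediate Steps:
d(Y) = Y² + 3*Y
F(m, c) = 3*m*(3 + m) (F(m, c) = -3*(0 - m*(3 + m)) = -(-3)*m*(3 + m) = 3*m*(3 + m))
(M(3, 4) + F(-5, 8))*2 = (3 + 3*(-5)*(3 - 5))*2 = (3 + 3*(-5)*(-2))*2 = (3 + 30)*2 = 33*2 = 66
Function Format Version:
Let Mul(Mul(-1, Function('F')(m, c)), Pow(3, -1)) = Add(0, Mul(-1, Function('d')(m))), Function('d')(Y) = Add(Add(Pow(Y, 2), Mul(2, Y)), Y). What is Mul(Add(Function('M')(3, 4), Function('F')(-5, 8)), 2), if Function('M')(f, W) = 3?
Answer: 66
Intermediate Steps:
Function('d')(Y) = Add(Pow(Y, 2), Mul(3, Y))
Function('F')(m, c) = Mul(3, m, Add(3, m)) (Function('F')(m, c) = Mul(-3, Add(0, Mul(-1, Mul(m, Add(3, m))))) = Mul(-3, Add(0, Mul(-1, m, Add(3, m)))) = Mul(-3, Mul(-1, m, Add(3, m))) = Mul(3, m, Add(3, m)))
Mul(Add(Function('M')(3, 4), Function('F')(-5, 8)), 2) = Mul(Add(3, Mul(3, -5, Add(3, -5))), 2) = Mul(Add(3, Mul(3, -5, -2)), 2) = Mul(Add(3, 30), 2) = Mul(33, 2) = 66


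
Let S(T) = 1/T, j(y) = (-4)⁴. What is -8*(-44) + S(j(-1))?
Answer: 90113/256 ≈ 352.00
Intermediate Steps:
j(y) = 256
S(T) = 1/T
-8*(-44) + S(j(-1)) = -8*(-44) + 1/256 = 352 + 1/256 = 90113/256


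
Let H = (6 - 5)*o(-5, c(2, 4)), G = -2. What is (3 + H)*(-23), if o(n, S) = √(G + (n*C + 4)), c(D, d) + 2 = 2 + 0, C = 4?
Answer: -69 - 69*I*√2 ≈ -69.0 - 97.581*I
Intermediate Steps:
c(D, d) = 0 (c(D, d) = -2 + (2 + 0) = -2 + 2 = 0)
o(n, S) = √(2 + 4*n) (o(n, S) = √(-2 + (n*4 + 4)) = √(-2 + (4*n + 4)) = √(-2 + (4 + 4*n)) = √(2 + 4*n))
H = 3*I*√2 (H = (6 - 5)*√(2 + 4*(-5)) = 1*√(2 - 20) = 1*√(-18) = 1*(3*I*√2) = 3*I*√2 ≈ 4.2426*I)
(3 + H)*(-23) = (3 + 3*I*√2)*(-23) = -69 - 69*I*√2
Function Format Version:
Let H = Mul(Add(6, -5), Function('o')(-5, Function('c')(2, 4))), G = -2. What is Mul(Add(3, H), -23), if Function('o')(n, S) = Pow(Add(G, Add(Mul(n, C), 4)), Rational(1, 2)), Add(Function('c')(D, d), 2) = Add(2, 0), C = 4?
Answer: Add(-69, Mul(-69, I, Pow(2, Rational(1, 2)))) ≈ Add(-69.000, Mul(-97.581, I))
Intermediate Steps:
Function('c')(D, d) = 0 (Function('c')(D, d) = Add(-2, Add(2, 0)) = Add(-2, 2) = 0)
Function('o')(n, S) = Pow(Add(2, Mul(4, n)), Rational(1, 2)) (Function('o')(n, S) = Pow(Add(-2, Add(Mul(n, 4), 4)), Rational(1, 2)) = Pow(Add(-2, Add(Mul(4, n), 4)), Rational(1, 2)) = Pow(Add(-2, Add(4, Mul(4, n))), Rational(1, 2)) = Pow(Add(2, Mul(4, n)), Rational(1, 2)))
H = Mul(3, I, Pow(2, Rational(1, 2))) (H = Mul(Add(6, -5), Pow(Add(2, Mul(4, -5)), Rational(1, 2))) = Mul(1, Pow(Add(2, -20), Rational(1, 2))) = Mul(1, Pow(-18, Rational(1, 2))) = Mul(1, Mul(3, I, Pow(2, Rational(1, 2)))) = Mul(3, I, Pow(2, Rational(1, 2))) ≈ Mul(4.2426, I))
Mul(Add(3, H), -23) = Mul(Add(3, Mul(3, I, Pow(2, Rational(1, 2)))), -23) = Add(-69, Mul(-69, I, Pow(2, Rational(1, 2))))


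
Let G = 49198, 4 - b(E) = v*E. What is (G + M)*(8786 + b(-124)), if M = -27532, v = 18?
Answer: 238802652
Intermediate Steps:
b(E) = 4 - 18*E
(G + M)*(8786 + b(-124)) = (49198 - 27532)*(8786 + (4 - 18*(-124))) = 21666*(8786 + (4 + 2232)) = 21666*(8786 + 2236) = 21666*11022 = 238802652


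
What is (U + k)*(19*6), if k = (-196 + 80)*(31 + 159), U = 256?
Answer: -2483376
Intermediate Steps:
k = -22040 (k = -116*190 = -22040)
(U + k)*(19*6) = (256 - 22040)*(19*6) = -21784*114 = -2483376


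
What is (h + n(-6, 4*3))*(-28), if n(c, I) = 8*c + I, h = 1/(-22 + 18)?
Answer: 1015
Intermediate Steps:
h = -¼ (h = 1/(-4) = -¼ ≈ -0.25000)
n(c, I) = I + 8*c
(h + n(-6, 4*3))*(-28) = (-¼ + (4*3 + 8*(-6)))*(-28) = (-¼ + (12 - 48))*(-28) = (-¼ - 36)*(-28) = -145/4*(-28) = 1015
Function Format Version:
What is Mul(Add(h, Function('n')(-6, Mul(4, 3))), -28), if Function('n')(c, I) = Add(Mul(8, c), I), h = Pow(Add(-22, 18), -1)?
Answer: 1015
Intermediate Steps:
h = Rational(-1, 4) (h = Pow(-4, -1) = Rational(-1, 4) ≈ -0.25000)
Function('n')(c, I) = Add(I, Mul(8, c))
Mul(Add(h, Function('n')(-6, Mul(4, 3))), -28) = Mul(Add(Rational(-1, 4), Add(Mul(4, 3), Mul(8, -6))), -28) = Mul(Add(Rational(-1, 4), Add(12, -48)), -28) = Mul(Add(Rational(-1, 4), -36), -28) = Mul(Rational(-145, 4), -28) = 1015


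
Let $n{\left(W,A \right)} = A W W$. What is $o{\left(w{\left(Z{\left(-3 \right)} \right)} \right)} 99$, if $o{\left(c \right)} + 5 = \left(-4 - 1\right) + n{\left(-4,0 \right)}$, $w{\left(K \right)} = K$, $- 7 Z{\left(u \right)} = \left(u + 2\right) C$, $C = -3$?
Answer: $-990$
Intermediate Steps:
$Z{\left(u \right)} = \frac{6}{7} + \frac{3 u}{7}$ ($Z{\left(u \right)} = - \frac{\left(u + 2\right) \left(-3\right)}{7} = - \frac{\left(2 + u\right) \left(-3\right)}{7} = - \frac{-6 - 3 u}{7} = \frac{6}{7} + \frac{3 u}{7}$)
$n{\left(W,A \right)} = A W^{2}$
$o{\left(c \right)} = -10$ ($o{\left(c \right)} = -5 + \left(\left(-4 - 1\right) + 0 \left(-4\right)^{2}\right) = -5 + \left(-5 + 0 \cdot 16\right) = -5 + \left(-5 + 0\right) = -5 - 5 = -10$)
$o{\left(w{\left(Z{\left(-3 \right)} \right)} \right)} 99 = \left(-10\right) 99 = -990$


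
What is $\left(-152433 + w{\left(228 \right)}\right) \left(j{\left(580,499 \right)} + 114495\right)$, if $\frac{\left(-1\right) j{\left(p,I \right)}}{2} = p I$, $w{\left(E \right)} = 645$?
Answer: $70481998860$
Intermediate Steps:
$j{\left(p,I \right)} = - 2 I p$ ($j{\left(p,I \right)} = - 2 p I = - 2 I p$)
$\left(-152433 + w{\left(228 \right)}\right) \left(j{\left(580,499 \right)} + 114495\right) = \left(-152433 + 645\right) \left(\left(-2\right) 499 \cdot 580 + 114495\right) = - 151788 \left(-578840 + 114495\right) = \left(-151788\right) \left(-464345\right) = 70481998860$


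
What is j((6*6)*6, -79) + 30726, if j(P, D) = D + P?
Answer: 30863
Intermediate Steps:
j((6*6)*6, -79) + 30726 = (-79 + (6*6)*6) + 30726 = (-79 + 36*6) + 30726 = (-79 + 216) + 30726 = 137 + 30726 = 30863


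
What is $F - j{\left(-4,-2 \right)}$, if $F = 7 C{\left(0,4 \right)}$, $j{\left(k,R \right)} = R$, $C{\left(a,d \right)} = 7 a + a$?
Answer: $2$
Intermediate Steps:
$C{\left(a,d \right)} = 8 a$
$F = 0$ ($F = 7 \cdot 8 \cdot 0 = 7 \cdot 0 = 0$)
$F - j{\left(-4,-2 \right)} = 0 - -2 = 0 + 2 = 2$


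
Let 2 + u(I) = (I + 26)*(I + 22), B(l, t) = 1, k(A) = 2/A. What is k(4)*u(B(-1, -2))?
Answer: 619/2 ≈ 309.50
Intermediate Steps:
u(I) = -2 + (22 + I)*(26 + I) (u(I) = -2 + (I + 26)*(I + 22) = -2 + (26 + I)*(22 + I) = -2 + (22 + I)*(26 + I))
k(4)*u(B(-1, -2)) = (2/4)*(570 + 1**2 + 48*1) = (2*(1/4))*(570 + 1 + 48) = (1/2)*619 = 619/2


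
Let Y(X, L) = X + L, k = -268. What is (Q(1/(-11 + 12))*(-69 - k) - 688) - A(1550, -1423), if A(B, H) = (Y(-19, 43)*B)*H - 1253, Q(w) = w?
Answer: 52936364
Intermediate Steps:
Y(X, L) = L + X
A(B, H) = -1253 + 24*B*H (A(B, H) = ((43 - 19)*B)*H - 1253 = (24*B)*H - 1253 = 24*B*H - 1253 = -1253 + 24*B*H)
(Q(1/(-11 + 12))*(-69 - k) - 688) - A(1550, -1423) = ((-69 - 1*(-268))/(-11 + 12) - 688) - (-1253 + 24*1550*(-1423)) = ((-69 + 268)/1 - 688) - (-1253 - 52935600) = (1*199 - 688) - 1*(-52936853) = (199 - 688) + 52936853 = -489 + 52936853 = 52936364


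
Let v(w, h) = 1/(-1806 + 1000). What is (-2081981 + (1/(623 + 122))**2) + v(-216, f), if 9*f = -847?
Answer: -931374513201369/447350150 ≈ -2.0820e+6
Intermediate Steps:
f = -847/9 (f = (1/9)*(-847) = -847/9 ≈ -94.111)
v(w, h) = -1/806 (v(w, h) = 1/(-806) = -1/806)
(-2081981 + (1/(623 + 122))**2) + v(-216, f) = (-2081981 + (1/(623 + 122))**2) - 1/806 = (-2081981 + (1/745)**2) - 1/806 = (-2081981 + 1/555025) - 1/806 = -1155551504524/555025 - 1/806 = -931374513201369/447350150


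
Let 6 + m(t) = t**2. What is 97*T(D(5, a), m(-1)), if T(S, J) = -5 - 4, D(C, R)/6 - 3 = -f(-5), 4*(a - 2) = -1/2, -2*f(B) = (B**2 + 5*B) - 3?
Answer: -873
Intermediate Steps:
m(t) = -6 + t**2
f(B) = 3/2 - 5*B/2 - B**2/2 (f(B) = -((B**2 + 5*B) - 3)/2 = -(-3 + B**2 + 5*B)/2 = 3/2 - 5*B/2 - B**2/2)
a = 15/8 (a = 2 + (-1/2)/4 = 2 + (-1*1/2)/4 = 2 + (1/4)*(-1/2) = 2 - 1/8 = 15/8 ≈ 1.8750)
D(C, R) = 9 (D(C, R) = 18 + 6*(-(3/2 - 5/2*(-5) - 1/2*(-5)**2)) = 18 + 6*(-(3/2 + 25/2 - 1/2*25)) = 18 + 6*(-(3/2 + 25/2 - 25/2)) = 18 + 6*(-1*3/2) = 18 + 6*(-3/2) = 18 - 9 = 9)
T(S, J) = -9
97*T(D(5, a), m(-1)) = 97*(-9) = -873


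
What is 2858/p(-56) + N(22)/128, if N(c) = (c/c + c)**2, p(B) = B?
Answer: -42025/896 ≈ -46.903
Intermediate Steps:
N(c) = (1 + c)**2
2858/p(-56) + N(22)/128 = 2858/(-56) + (1 + 22)**2/128 = 2858*(-1/56) + 23**2*(1/128) = -1429/28 + 529*(1/128) = -1429/28 + 529/128 = -42025/896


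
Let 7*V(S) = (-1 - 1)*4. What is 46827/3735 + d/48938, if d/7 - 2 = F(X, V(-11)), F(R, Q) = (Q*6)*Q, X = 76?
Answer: 891285464/71082445 ≈ 12.539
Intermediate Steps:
V(S) = -8/7 (V(S) = ((-1 - 1)*4)/7 = (-2*4)/7 = (1/7)*(-8) = -8/7)
F(R, Q) = 6*Q**2 (F(R, Q) = (6*Q)*Q = 6*Q**2)
d = 482/7 (d = 14 + 7*(6*(-8/7)**2) = 14 + 7*(6*(64/49)) = 14 + 7*(384/49) = 14 + 384/7 = 482/7 ≈ 68.857)
46827/3735 + d/48938 = 46827/3735 + (482/7)/48938 = 46827*(1/3735) + (482/7)*(1/48938) = 5203/415 + 241/171283 = 891285464/71082445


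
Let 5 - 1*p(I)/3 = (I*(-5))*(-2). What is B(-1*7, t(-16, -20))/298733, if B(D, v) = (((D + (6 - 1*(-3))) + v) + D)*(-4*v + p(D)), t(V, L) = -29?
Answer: -11594/298733 ≈ -0.038811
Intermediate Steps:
p(I) = 15 - 30*I (p(I) = 15 - 3*I*(-5)*(-2) = 15 - 3*(-5*I)*(-2) = 15 - 30*I)
B(D, v) = (9 + v + 2*D)*(15 - 30*D - 4*v) (B(D, v) = (((D + (6 - 1*(-3))) + v) + D)*(-4*v + (15 - 30*D)) = (((D + (6 + 3)) + v) + D)*(15 - 30*D - 4*v) = (((D + 9) + v) + D)*(15 - 30*D - 4*v) = (((9 + D) + v) + D)*(15 - 30*D - 4*v) = ((9 + D + v) + D)*(15 - 30*D - 4*v) = (9 + v + 2*D)*(15 - 30*D - 4*v))
B(-1*7, t(-16, -20))/298733 = (135 - (-240)*7 - 60*(-1*7)**2 - 21*(-29) - 4*(-29)**2 - 38*(-1*7)*(-29))/298733 = (135 - 240*(-7) - 60*(-7)**2 + 609 - 4*841 - 38*(-7)*(-29))*(1/298733) = (135 + 1680 - 60*49 + 609 - 3364 - 7714)*(1/298733) = (135 + 1680 - 2940 + 609 - 3364 - 7714)*(1/298733) = -11594*1/298733 = -11594/298733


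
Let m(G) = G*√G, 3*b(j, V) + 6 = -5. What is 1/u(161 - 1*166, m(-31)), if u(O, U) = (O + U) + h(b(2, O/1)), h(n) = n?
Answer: -78/268795 + 279*I*√31/268795 ≈ -0.00029018 + 0.0057791*I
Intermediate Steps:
b(j, V) = -11/3 (b(j, V) = -2 + (⅓)*(-5) = -2 - 5/3 = -11/3)
m(G) = G^(3/2)
u(O, U) = -11/3 + O + U (u(O, U) = (O + U) - 11/3 = -11/3 + O + U)
1/u(161 - 1*166, m(-31)) = 1/(-11/3 + (161 - 1*166) + (-31)^(3/2)) = 1/(-11/3 + (161 - 166) - 31*I*√31) = 1/(-11/3 - 5 - 31*I*√31) = 1/(-26/3 - 31*I*√31)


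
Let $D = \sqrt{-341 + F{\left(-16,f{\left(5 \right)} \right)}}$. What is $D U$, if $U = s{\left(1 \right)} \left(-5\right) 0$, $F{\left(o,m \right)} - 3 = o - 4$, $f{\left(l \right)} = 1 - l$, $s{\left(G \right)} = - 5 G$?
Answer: $0$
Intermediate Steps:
$F{\left(o,m \right)} = -1 + o$ ($F{\left(o,m \right)} = 3 + \left(o - 4\right) = 3 + \left(-4 + o\right) = -1 + o$)
$U = 0$ ($U = \left(-5\right) 1 \left(-5\right) 0 = \left(-5\right) \left(-5\right) 0 = 25 \cdot 0 = 0$)
$D = i \sqrt{358}$ ($D = \sqrt{-341 - 17} = \sqrt{-358} = i \sqrt{358} \approx 18.921 i$)
$D U = i \sqrt{358} \cdot 0 = 0$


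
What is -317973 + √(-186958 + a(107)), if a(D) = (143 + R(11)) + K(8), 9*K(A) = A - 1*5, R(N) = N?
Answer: -317973 + I*√1681233/3 ≈ -3.1797e+5 + 432.21*I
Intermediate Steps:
K(A) = -5/9 + A/9 (K(A) = (A - 1*5)/9 = (A - 5)/9 = (-5 + A)/9 = -5/9 + A/9)
a(D) = 463/3 (a(D) = (143 + 11) + (-5/9 + (⅑)*8) = 154 + (-5/9 + 8/9) = 154 + ⅓ = 463/3)
-317973 + √(-186958 + a(107)) = -317973 + √(-186958 + 463/3) = -317973 + √(-560411/3) = -317973 + I*√1681233/3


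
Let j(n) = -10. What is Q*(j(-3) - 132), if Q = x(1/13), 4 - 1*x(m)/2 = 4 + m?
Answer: 284/13 ≈ 21.846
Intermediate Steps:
x(m) = -2*m (x(m) = 8 - 2*(4 + m) = 8 + (-8 - 2*m) = -2*m)
Q = -2/13 ≈ -0.15385
Q*(j(-3) - 132) = -2*(-10 - 132)/13 = -2/13*(-142) = 284/13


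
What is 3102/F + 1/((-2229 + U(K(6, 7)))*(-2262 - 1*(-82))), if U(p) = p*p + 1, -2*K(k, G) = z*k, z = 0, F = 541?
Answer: 15066538621/2627658640 ≈ 5.7338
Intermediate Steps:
K(k, G) = 0 (K(k, G) = -0*k = -½*0 = 0)
U(p) = 1 + p² (U(p) = p² + 1 = 1 + p²)
3102/F + 1/((-2229 + U(K(6, 7)))*(-2262 - 1*(-82))) = 3102/541 + 1/((-2229 + (1 + 0²))*(-2262 - 1*(-82))) = 3102*(1/541) + 1/((-2229 + (1 + 0))*(-2262 + 82)) = 3102/541 + 1/((-2229 + 1)*(-2180)) = 3102/541 - 1/2180/(-2228) = 3102/541 - 1/2228*(-1/2180) = 3102/541 + 1/4857040 = 15066538621/2627658640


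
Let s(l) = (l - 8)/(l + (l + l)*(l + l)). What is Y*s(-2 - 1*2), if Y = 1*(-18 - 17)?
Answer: 7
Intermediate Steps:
s(l) = (-8 + l)/(l + 4*l²) (s(l) = (-8 + l)/(l + (2*l)*(2*l)) = (-8 + l)/(l + 4*l²))
Y = -35 (Y = 1*(-35) = -35)
Y*s(-2 - 1*2) = -35*(-8 + (-2 - 1*2))/((-2 - 1*2)*(1 + 4*(-2 - 1*2))) = -35*(-8 + (-2 - 2))/((-2 - 2)*(1 + 4*(-2 - 2))) = -35*(-8 - 4)/((-4)*(1 + 4*(-4))) = -(-35)*(-12)/(4*(1 - 16)) = -(-35)*(-12)/(4*(-15)) = -(-35)*(-1)*(-12)/(4*15) = -35*(-⅕) = 7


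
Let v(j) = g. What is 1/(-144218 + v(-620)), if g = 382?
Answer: -1/143836 ≈ -6.9524e-6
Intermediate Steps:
v(j) = 382
1/(-144218 + v(-620)) = 1/(-144218 + 382) = 1/(-143836) = -1/143836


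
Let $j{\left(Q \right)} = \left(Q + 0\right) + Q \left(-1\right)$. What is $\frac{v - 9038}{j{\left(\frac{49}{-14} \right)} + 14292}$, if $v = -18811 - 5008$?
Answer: $- \frac{32857}{14292} \approx -2.299$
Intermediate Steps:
$v = -23819$ ($v = -18811 - 5008 = -23819$)
$j{\left(Q \right)} = 0$ ($j{\left(Q \right)} = Q - Q = 0$)
$\frac{v - 9038}{j{\left(\frac{49}{-14} \right)} + 14292} = \frac{-23819 - 9038}{0 + 14292} = - \frac{32857}{14292}$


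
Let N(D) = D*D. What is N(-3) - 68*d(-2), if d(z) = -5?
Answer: 349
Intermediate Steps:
N(D) = D²
N(-3) - 68*d(-2) = (-3)² - 68*(-5) = 9 + 340 = 349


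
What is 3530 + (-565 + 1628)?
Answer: 4593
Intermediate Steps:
3530 + (-565 + 1628) = 3530 + 1063 = 4593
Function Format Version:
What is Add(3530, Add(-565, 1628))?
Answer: 4593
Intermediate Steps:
Add(3530, Add(-565, 1628)) = Add(3530, 1063) = 4593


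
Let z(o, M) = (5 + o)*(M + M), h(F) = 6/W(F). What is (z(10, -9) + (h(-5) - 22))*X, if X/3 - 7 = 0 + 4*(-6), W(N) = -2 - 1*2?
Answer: 29937/2 ≈ 14969.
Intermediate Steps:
W(N) = -4 (W(N) = -2 - 2 = -4)
h(F) = -3/2 (h(F) = 6/(-4) = 6*(-¼) = -3/2)
X = -51 (X = 21 + 3*(0 + 4*(-6)) = 21 + 3*(0 - 24) = 21 + 3*(-24) = 21 - 72 = -51)
z(o, M) = 2*M*(5 + o) (z(o, M) = (5 + o)*(2*M) = 2*M*(5 + o))
(z(10, -9) + (h(-5) - 22))*X = (2*(-9)*(5 + 10) + (-3/2 - 22))*(-51) = (2*(-9)*15 - 47/2)*(-51) = (-270 - 47/2)*(-51) = -587/2*(-51) = 29937/2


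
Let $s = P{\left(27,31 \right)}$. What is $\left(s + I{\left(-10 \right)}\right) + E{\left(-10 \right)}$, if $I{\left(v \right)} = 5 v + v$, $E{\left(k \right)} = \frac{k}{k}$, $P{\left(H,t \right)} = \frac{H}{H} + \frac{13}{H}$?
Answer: $- \frac{1553}{27} \approx -57.518$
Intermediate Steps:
$P{\left(H,t \right)} = 1 + \frac{13}{H}$
$s = \frac{40}{27}$ ($s = \frac{13 + 27}{27} = \frac{1}{27} \cdot 40 = \frac{40}{27} \approx 1.4815$)
$E{\left(k \right)} = 1$
$I{\left(v \right)} = 6 v$
$\left(s + I{\left(-10 \right)}\right) + E{\left(-10 \right)} = \left(\frac{40}{27} + 6 \left(-10\right)\right) + 1 = \left(\frac{40}{27} - 60\right) + 1 = - \frac{1580}{27} + 1 = - \frac{1553}{27}$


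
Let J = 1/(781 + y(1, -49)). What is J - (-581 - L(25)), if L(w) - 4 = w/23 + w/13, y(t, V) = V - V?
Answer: 137311814/233519 ≈ 588.01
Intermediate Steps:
y(t, V) = 0
L(w) = 4 + 36*w/299 (L(w) = 4 + (w/23 + w/13) = 4 + 36*w/299)
J = 1/781 (J = 1/(781 + 0) = 1/781 ≈ 0.0012804)
J - (-581 - L(25)) = 1/781 - (-581 - (4 + (36/299)*25)) = 1/781 - (-581 - (4 + 900/299)) = 1/781 - (-581 - 1*2096/299) = 1/781 - (-581 - 2096/299) = 1/781 - 1*(-175815/299) = 1/781 + 175815/299 = 137311814/233519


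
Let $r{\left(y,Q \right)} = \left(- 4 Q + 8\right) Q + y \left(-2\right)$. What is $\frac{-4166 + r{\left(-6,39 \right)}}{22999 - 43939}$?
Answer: $\frac{4963}{10470} \approx 0.47402$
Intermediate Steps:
$r{\left(y,Q \right)} = - 2 y + Q \left(8 - 4 Q\right)$ ($r{\left(y,Q \right)} = \left(8 - 4 Q\right) Q - 2 y = Q \left(8 - 4 Q\right) - 2 y = - 2 y + Q \left(8 - 4 Q\right)$)
$\frac{-4166 + r{\left(-6,39 \right)}}{22999 - 43939} = \frac{-4166 - \left(-324 + 6084\right)}{22999 - 43939} = \frac{-4166 + \left(\left(-4\right) 1521 + 12 + 312\right)}{-20940} = \left(-4166 + \left(-6084 + 12 + 312\right)\right) \left(- \frac{1}{20940}\right) = \left(-4166 - 5760\right) \left(- \frac{1}{20940}\right) = \left(-9926\right) \left(- \frac{1}{20940}\right) = \frac{4963}{10470}$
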